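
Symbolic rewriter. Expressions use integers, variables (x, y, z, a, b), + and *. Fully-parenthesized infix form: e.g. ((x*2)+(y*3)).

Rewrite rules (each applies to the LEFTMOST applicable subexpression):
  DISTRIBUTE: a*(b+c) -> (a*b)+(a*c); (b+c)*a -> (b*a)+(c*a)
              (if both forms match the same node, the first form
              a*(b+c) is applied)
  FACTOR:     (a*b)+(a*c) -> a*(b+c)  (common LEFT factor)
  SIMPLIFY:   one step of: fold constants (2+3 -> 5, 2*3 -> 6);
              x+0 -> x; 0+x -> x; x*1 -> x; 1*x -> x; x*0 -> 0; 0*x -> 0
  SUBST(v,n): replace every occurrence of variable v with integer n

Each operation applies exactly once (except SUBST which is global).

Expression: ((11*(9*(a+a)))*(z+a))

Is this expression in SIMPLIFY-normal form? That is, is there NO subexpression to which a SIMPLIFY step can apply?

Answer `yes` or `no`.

Answer: yes

Derivation:
Expression: ((11*(9*(a+a)))*(z+a))
Scanning for simplifiable subexpressions (pre-order)...
  at root: ((11*(9*(a+a)))*(z+a)) (not simplifiable)
  at L: (11*(9*(a+a))) (not simplifiable)
  at LR: (9*(a+a)) (not simplifiable)
  at LRR: (a+a) (not simplifiable)
  at R: (z+a) (not simplifiable)
Result: no simplifiable subexpression found -> normal form.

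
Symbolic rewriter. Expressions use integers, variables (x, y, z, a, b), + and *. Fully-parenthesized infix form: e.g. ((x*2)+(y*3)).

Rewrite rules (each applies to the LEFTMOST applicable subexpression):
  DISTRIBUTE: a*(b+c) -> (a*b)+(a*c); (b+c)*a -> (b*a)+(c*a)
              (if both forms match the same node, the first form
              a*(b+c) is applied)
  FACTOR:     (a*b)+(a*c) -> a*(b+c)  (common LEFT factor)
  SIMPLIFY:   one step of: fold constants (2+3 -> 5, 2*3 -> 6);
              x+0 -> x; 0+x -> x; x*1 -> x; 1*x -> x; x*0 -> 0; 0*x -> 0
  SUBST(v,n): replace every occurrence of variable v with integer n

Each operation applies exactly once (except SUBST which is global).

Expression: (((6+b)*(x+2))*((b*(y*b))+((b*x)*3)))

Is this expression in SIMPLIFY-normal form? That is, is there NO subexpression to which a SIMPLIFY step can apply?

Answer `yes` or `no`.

Answer: yes

Derivation:
Expression: (((6+b)*(x+2))*((b*(y*b))+((b*x)*3)))
Scanning for simplifiable subexpressions (pre-order)...
  at root: (((6+b)*(x+2))*((b*(y*b))+((b*x)*3))) (not simplifiable)
  at L: ((6+b)*(x+2)) (not simplifiable)
  at LL: (6+b) (not simplifiable)
  at LR: (x+2) (not simplifiable)
  at R: ((b*(y*b))+((b*x)*3)) (not simplifiable)
  at RL: (b*(y*b)) (not simplifiable)
  at RLR: (y*b) (not simplifiable)
  at RR: ((b*x)*3) (not simplifiable)
  at RRL: (b*x) (not simplifiable)
Result: no simplifiable subexpression found -> normal form.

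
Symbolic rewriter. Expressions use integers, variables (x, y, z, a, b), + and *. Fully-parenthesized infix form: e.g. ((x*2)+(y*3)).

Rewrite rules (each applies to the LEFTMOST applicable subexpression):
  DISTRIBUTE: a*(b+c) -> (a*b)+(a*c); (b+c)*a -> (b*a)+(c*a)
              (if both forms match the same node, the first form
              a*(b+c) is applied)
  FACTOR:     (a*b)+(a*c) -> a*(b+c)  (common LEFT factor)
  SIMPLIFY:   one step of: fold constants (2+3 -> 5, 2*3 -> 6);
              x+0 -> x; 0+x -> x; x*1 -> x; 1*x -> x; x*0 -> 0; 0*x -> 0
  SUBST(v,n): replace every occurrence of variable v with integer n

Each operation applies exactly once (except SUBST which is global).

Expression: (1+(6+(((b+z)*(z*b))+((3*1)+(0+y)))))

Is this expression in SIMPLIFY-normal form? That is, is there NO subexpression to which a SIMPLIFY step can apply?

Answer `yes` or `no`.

Expression: (1+(6+(((b+z)*(z*b))+((3*1)+(0+y)))))
Scanning for simplifiable subexpressions (pre-order)...
  at root: (1+(6+(((b+z)*(z*b))+((3*1)+(0+y))))) (not simplifiable)
  at R: (6+(((b+z)*(z*b))+((3*1)+(0+y)))) (not simplifiable)
  at RR: (((b+z)*(z*b))+((3*1)+(0+y))) (not simplifiable)
  at RRL: ((b+z)*(z*b)) (not simplifiable)
  at RRLL: (b+z) (not simplifiable)
  at RRLR: (z*b) (not simplifiable)
  at RRR: ((3*1)+(0+y)) (not simplifiable)
  at RRRL: (3*1) (SIMPLIFIABLE)
  at RRRR: (0+y) (SIMPLIFIABLE)
Found simplifiable subexpr at path RRRL: (3*1)
One SIMPLIFY step would give: (1+(6+(((b+z)*(z*b))+(3+(0+y)))))
-> NOT in normal form.

Answer: no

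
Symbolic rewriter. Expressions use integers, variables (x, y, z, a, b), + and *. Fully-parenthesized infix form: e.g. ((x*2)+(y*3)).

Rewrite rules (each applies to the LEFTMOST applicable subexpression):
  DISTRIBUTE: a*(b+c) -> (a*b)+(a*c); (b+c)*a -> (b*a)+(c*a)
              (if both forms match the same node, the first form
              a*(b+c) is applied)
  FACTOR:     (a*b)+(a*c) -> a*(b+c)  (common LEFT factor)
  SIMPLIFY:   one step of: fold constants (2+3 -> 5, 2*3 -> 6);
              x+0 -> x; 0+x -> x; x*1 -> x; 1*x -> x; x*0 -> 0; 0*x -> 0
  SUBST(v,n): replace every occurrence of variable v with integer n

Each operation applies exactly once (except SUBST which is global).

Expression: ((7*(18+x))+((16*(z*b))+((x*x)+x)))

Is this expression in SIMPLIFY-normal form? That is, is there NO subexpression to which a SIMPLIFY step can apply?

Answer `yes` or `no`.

Expression: ((7*(18+x))+((16*(z*b))+((x*x)+x)))
Scanning for simplifiable subexpressions (pre-order)...
  at root: ((7*(18+x))+((16*(z*b))+((x*x)+x))) (not simplifiable)
  at L: (7*(18+x)) (not simplifiable)
  at LR: (18+x) (not simplifiable)
  at R: ((16*(z*b))+((x*x)+x)) (not simplifiable)
  at RL: (16*(z*b)) (not simplifiable)
  at RLR: (z*b) (not simplifiable)
  at RR: ((x*x)+x) (not simplifiable)
  at RRL: (x*x) (not simplifiable)
Result: no simplifiable subexpression found -> normal form.

Answer: yes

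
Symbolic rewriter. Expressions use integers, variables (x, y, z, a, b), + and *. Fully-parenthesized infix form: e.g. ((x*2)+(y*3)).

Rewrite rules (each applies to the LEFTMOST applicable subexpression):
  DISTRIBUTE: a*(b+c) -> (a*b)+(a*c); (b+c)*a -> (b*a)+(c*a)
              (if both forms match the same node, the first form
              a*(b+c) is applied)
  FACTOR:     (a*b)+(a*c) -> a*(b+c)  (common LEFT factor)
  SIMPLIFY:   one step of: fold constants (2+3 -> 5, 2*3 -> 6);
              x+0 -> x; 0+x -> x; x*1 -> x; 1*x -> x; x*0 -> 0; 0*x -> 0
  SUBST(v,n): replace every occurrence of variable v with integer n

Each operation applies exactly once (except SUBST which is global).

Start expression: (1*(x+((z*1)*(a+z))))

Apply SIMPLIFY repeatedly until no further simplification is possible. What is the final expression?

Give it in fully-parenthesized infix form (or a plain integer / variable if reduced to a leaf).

Start: (1*(x+((z*1)*(a+z))))
Step 1: at root: (1*(x+((z*1)*(a+z)))) -> (x+((z*1)*(a+z))); overall: (1*(x+((z*1)*(a+z)))) -> (x+((z*1)*(a+z)))
Step 2: at RL: (z*1) -> z; overall: (x+((z*1)*(a+z))) -> (x+(z*(a+z)))
Fixed point: (x+(z*(a+z)))

Answer: (x+(z*(a+z)))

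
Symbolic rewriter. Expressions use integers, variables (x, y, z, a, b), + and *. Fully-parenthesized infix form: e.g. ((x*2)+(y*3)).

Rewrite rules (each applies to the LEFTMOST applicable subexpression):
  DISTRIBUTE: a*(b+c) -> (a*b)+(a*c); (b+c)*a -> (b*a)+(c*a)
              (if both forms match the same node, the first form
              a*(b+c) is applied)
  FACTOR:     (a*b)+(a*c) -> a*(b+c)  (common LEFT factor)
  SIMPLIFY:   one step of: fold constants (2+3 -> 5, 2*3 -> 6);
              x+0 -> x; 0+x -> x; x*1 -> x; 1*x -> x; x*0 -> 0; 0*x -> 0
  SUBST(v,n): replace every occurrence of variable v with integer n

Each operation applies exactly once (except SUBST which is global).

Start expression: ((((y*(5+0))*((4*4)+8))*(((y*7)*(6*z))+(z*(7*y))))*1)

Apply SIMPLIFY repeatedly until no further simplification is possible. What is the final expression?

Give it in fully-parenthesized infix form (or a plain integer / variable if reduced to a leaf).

Answer: (((y*5)*24)*(((y*7)*(6*z))+(z*(7*y))))

Derivation:
Start: ((((y*(5+0))*((4*4)+8))*(((y*7)*(6*z))+(z*(7*y))))*1)
Step 1: at root: ((((y*(5+0))*((4*4)+8))*(((y*7)*(6*z))+(z*(7*y))))*1) -> (((y*(5+0))*((4*4)+8))*(((y*7)*(6*z))+(z*(7*y)))); overall: ((((y*(5+0))*((4*4)+8))*(((y*7)*(6*z))+(z*(7*y))))*1) -> (((y*(5+0))*((4*4)+8))*(((y*7)*(6*z))+(z*(7*y))))
Step 2: at LLR: (5+0) -> 5; overall: (((y*(5+0))*((4*4)+8))*(((y*7)*(6*z))+(z*(7*y)))) -> (((y*5)*((4*4)+8))*(((y*7)*(6*z))+(z*(7*y))))
Step 3: at LRL: (4*4) -> 16; overall: (((y*5)*((4*4)+8))*(((y*7)*(6*z))+(z*(7*y)))) -> (((y*5)*(16+8))*(((y*7)*(6*z))+(z*(7*y))))
Step 4: at LR: (16+8) -> 24; overall: (((y*5)*(16+8))*(((y*7)*(6*z))+(z*(7*y)))) -> (((y*5)*24)*(((y*7)*(6*z))+(z*(7*y))))
Fixed point: (((y*5)*24)*(((y*7)*(6*z))+(z*(7*y))))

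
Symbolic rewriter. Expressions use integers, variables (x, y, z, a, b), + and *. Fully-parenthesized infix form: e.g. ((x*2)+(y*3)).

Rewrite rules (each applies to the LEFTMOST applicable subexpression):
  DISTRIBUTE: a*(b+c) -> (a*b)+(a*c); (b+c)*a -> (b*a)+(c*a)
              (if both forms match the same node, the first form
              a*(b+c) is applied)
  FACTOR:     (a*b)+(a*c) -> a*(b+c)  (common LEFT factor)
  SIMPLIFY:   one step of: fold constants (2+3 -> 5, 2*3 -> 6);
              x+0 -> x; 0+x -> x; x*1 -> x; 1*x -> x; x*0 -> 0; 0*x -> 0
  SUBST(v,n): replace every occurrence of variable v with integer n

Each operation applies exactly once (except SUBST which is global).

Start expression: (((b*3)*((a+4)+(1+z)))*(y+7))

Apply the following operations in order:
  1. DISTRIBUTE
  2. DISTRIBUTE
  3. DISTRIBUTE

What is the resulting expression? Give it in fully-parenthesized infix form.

Start: (((b*3)*((a+4)+(1+z)))*(y+7))
Apply DISTRIBUTE at root (target: (((b*3)*((a+4)+(1+z)))*(y+7))): (((b*3)*((a+4)+(1+z)))*(y+7)) -> ((((b*3)*((a+4)+(1+z)))*y)+(((b*3)*((a+4)+(1+z)))*7))
Apply DISTRIBUTE at LL (target: ((b*3)*((a+4)+(1+z)))): ((((b*3)*((a+4)+(1+z)))*y)+(((b*3)*((a+4)+(1+z)))*7)) -> (((((b*3)*(a+4))+((b*3)*(1+z)))*y)+(((b*3)*((a+4)+(1+z)))*7))
Apply DISTRIBUTE at L (target: ((((b*3)*(a+4))+((b*3)*(1+z)))*y)): (((((b*3)*(a+4))+((b*3)*(1+z)))*y)+(((b*3)*((a+4)+(1+z)))*7)) -> (((((b*3)*(a+4))*y)+(((b*3)*(1+z))*y))+(((b*3)*((a+4)+(1+z)))*7))

Answer: (((((b*3)*(a+4))*y)+(((b*3)*(1+z))*y))+(((b*3)*((a+4)+(1+z)))*7))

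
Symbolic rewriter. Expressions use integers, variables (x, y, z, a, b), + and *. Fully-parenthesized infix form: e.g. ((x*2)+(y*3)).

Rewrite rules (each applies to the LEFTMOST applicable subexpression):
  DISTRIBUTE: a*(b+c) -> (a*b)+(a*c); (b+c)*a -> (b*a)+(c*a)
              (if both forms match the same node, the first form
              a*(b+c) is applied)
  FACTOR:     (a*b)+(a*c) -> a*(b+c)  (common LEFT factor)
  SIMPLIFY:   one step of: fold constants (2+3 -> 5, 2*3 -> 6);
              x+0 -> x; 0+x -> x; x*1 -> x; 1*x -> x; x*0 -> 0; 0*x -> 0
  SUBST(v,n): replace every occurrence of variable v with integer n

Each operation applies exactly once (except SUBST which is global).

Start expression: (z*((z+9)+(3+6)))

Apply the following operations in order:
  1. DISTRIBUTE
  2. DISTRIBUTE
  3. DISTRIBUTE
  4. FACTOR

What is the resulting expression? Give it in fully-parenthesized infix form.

Start: (z*((z+9)+(3+6)))
Apply DISTRIBUTE at root (target: (z*((z+9)+(3+6)))): (z*((z+9)+(3+6))) -> ((z*(z+9))+(z*(3+6)))
Apply DISTRIBUTE at L (target: (z*(z+9))): ((z*(z+9))+(z*(3+6))) -> (((z*z)+(z*9))+(z*(3+6)))
Apply DISTRIBUTE at R (target: (z*(3+6))): (((z*z)+(z*9))+(z*(3+6))) -> (((z*z)+(z*9))+((z*3)+(z*6)))
Apply FACTOR at L (target: ((z*z)+(z*9))): (((z*z)+(z*9))+((z*3)+(z*6))) -> ((z*(z+9))+((z*3)+(z*6)))

Answer: ((z*(z+9))+((z*3)+(z*6)))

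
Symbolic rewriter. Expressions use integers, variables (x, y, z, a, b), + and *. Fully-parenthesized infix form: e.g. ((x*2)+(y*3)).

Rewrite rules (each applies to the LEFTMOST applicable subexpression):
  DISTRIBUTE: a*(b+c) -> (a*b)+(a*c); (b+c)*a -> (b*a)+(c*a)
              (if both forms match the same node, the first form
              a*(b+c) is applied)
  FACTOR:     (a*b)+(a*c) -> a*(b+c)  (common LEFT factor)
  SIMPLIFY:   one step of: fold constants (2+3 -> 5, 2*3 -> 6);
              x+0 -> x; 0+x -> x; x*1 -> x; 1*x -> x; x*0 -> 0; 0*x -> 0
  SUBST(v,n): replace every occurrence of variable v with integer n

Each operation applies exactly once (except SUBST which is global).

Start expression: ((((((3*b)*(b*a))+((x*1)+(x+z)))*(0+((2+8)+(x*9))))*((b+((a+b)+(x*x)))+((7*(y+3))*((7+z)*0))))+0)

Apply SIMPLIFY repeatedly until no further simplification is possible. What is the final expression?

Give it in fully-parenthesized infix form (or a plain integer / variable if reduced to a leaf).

Answer: (((((3*b)*(b*a))+(x+(x+z)))*(10+(x*9)))*(b+((a+b)+(x*x))))

Derivation:
Start: ((((((3*b)*(b*a))+((x*1)+(x+z)))*(0+((2+8)+(x*9))))*((b+((a+b)+(x*x)))+((7*(y+3))*((7+z)*0))))+0)
Step 1: at root: ((((((3*b)*(b*a))+((x*1)+(x+z)))*(0+((2+8)+(x*9))))*((b+((a+b)+(x*x)))+((7*(y+3))*((7+z)*0))))+0) -> (((((3*b)*(b*a))+((x*1)+(x+z)))*(0+((2+8)+(x*9))))*((b+((a+b)+(x*x)))+((7*(y+3))*((7+z)*0)))); overall: ((((((3*b)*(b*a))+((x*1)+(x+z)))*(0+((2+8)+(x*9))))*((b+((a+b)+(x*x)))+((7*(y+3))*((7+z)*0))))+0) -> (((((3*b)*(b*a))+((x*1)+(x+z)))*(0+((2+8)+(x*9))))*((b+((a+b)+(x*x)))+((7*(y+3))*((7+z)*0))))
Step 2: at LLRL: (x*1) -> x; overall: (((((3*b)*(b*a))+((x*1)+(x+z)))*(0+((2+8)+(x*9))))*((b+((a+b)+(x*x)))+((7*(y+3))*((7+z)*0)))) -> (((((3*b)*(b*a))+(x+(x+z)))*(0+((2+8)+(x*9))))*((b+((a+b)+(x*x)))+((7*(y+3))*((7+z)*0))))
Step 3: at LR: (0+((2+8)+(x*9))) -> ((2+8)+(x*9)); overall: (((((3*b)*(b*a))+(x+(x+z)))*(0+((2+8)+(x*9))))*((b+((a+b)+(x*x)))+((7*(y+3))*((7+z)*0)))) -> (((((3*b)*(b*a))+(x+(x+z)))*((2+8)+(x*9)))*((b+((a+b)+(x*x)))+((7*(y+3))*((7+z)*0))))
Step 4: at LRL: (2+8) -> 10; overall: (((((3*b)*(b*a))+(x+(x+z)))*((2+8)+(x*9)))*((b+((a+b)+(x*x)))+((7*(y+3))*((7+z)*0)))) -> (((((3*b)*(b*a))+(x+(x+z)))*(10+(x*9)))*((b+((a+b)+(x*x)))+((7*(y+3))*((7+z)*0))))
Step 5: at RRR: ((7+z)*0) -> 0; overall: (((((3*b)*(b*a))+(x+(x+z)))*(10+(x*9)))*((b+((a+b)+(x*x)))+((7*(y+3))*((7+z)*0)))) -> (((((3*b)*(b*a))+(x+(x+z)))*(10+(x*9)))*((b+((a+b)+(x*x)))+((7*(y+3))*0)))
Step 6: at RR: ((7*(y+3))*0) -> 0; overall: (((((3*b)*(b*a))+(x+(x+z)))*(10+(x*9)))*((b+((a+b)+(x*x)))+((7*(y+3))*0))) -> (((((3*b)*(b*a))+(x+(x+z)))*(10+(x*9)))*((b+((a+b)+(x*x)))+0))
Step 7: at R: ((b+((a+b)+(x*x)))+0) -> (b+((a+b)+(x*x))); overall: (((((3*b)*(b*a))+(x+(x+z)))*(10+(x*9)))*((b+((a+b)+(x*x)))+0)) -> (((((3*b)*(b*a))+(x+(x+z)))*(10+(x*9)))*(b+((a+b)+(x*x))))
Fixed point: (((((3*b)*(b*a))+(x+(x+z)))*(10+(x*9)))*(b+((a+b)+(x*x))))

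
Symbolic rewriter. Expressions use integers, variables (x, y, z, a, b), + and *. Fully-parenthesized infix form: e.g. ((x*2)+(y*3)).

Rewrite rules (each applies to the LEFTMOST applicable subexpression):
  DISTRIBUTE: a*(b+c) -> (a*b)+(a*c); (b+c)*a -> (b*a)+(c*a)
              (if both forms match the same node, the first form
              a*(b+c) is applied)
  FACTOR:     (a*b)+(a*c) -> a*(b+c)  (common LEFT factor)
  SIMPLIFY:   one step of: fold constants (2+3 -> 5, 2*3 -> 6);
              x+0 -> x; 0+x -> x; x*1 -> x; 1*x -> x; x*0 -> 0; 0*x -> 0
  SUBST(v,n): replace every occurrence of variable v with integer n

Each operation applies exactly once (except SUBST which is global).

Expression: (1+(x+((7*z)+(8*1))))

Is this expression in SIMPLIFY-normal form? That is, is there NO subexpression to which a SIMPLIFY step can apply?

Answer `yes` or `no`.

Expression: (1+(x+((7*z)+(8*1))))
Scanning for simplifiable subexpressions (pre-order)...
  at root: (1+(x+((7*z)+(8*1)))) (not simplifiable)
  at R: (x+((7*z)+(8*1))) (not simplifiable)
  at RR: ((7*z)+(8*1)) (not simplifiable)
  at RRL: (7*z) (not simplifiable)
  at RRR: (8*1) (SIMPLIFIABLE)
Found simplifiable subexpr at path RRR: (8*1)
One SIMPLIFY step would give: (1+(x+((7*z)+8)))
-> NOT in normal form.

Answer: no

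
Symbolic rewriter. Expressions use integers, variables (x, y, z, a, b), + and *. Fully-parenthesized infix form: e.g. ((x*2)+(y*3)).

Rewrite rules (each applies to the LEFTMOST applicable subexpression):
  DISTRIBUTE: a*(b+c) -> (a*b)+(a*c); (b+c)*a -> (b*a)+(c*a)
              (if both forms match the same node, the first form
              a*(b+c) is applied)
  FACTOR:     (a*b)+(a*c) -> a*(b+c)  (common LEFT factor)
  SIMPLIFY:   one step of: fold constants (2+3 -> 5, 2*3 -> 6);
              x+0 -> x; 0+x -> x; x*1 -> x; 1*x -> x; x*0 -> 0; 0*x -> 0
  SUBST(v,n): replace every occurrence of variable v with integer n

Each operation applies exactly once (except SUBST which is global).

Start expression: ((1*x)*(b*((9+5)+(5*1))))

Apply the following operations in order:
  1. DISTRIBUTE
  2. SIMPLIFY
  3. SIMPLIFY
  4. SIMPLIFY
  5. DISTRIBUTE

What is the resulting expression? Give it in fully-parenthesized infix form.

Answer: ((x*(b*14))+(x*(b*5)))

Derivation:
Start: ((1*x)*(b*((9+5)+(5*1))))
Apply DISTRIBUTE at R (target: (b*((9+5)+(5*1)))): ((1*x)*(b*((9+5)+(5*1)))) -> ((1*x)*((b*(9+5))+(b*(5*1))))
Apply SIMPLIFY at L (target: (1*x)): ((1*x)*((b*(9+5))+(b*(5*1)))) -> (x*((b*(9+5))+(b*(5*1))))
Apply SIMPLIFY at RLR (target: (9+5)): (x*((b*(9+5))+(b*(5*1)))) -> (x*((b*14)+(b*(5*1))))
Apply SIMPLIFY at RRR (target: (5*1)): (x*((b*14)+(b*(5*1)))) -> (x*((b*14)+(b*5)))
Apply DISTRIBUTE at root (target: (x*((b*14)+(b*5)))): (x*((b*14)+(b*5))) -> ((x*(b*14))+(x*(b*5)))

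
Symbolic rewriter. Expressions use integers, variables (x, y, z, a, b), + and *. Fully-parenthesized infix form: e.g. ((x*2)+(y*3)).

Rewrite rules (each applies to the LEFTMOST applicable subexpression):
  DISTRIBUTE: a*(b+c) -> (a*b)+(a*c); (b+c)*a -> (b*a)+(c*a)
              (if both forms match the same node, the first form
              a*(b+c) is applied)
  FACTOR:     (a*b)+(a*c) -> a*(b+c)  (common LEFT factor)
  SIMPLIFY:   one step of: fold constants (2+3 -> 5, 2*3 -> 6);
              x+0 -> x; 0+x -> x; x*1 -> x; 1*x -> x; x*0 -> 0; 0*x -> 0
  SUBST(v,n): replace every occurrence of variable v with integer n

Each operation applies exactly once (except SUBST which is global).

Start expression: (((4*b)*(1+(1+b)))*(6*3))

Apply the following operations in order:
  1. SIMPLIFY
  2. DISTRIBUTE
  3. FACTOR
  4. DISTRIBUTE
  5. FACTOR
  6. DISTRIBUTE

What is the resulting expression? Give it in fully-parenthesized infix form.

Answer: ((((4*b)*1)+((4*b)*(1+b)))*18)

Derivation:
Start: (((4*b)*(1+(1+b)))*(6*3))
Apply SIMPLIFY at R (target: (6*3)): (((4*b)*(1+(1+b)))*(6*3)) -> (((4*b)*(1+(1+b)))*18)
Apply DISTRIBUTE at L (target: ((4*b)*(1+(1+b)))): (((4*b)*(1+(1+b)))*18) -> ((((4*b)*1)+((4*b)*(1+b)))*18)
Apply FACTOR at L (target: (((4*b)*1)+((4*b)*(1+b)))): ((((4*b)*1)+((4*b)*(1+b)))*18) -> (((4*b)*(1+(1+b)))*18)
Apply DISTRIBUTE at L (target: ((4*b)*(1+(1+b)))): (((4*b)*(1+(1+b)))*18) -> ((((4*b)*1)+((4*b)*(1+b)))*18)
Apply FACTOR at L (target: (((4*b)*1)+((4*b)*(1+b)))): ((((4*b)*1)+((4*b)*(1+b)))*18) -> (((4*b)*(1+(1+b)))*18)
Apply DISTRIBUTE at L (target: ((4*b)*(1+(1+b)))): (((4*b)*(1+(1+b)))*18) -> ((((4*b)*1)+((4*b)*(1+b)))*18)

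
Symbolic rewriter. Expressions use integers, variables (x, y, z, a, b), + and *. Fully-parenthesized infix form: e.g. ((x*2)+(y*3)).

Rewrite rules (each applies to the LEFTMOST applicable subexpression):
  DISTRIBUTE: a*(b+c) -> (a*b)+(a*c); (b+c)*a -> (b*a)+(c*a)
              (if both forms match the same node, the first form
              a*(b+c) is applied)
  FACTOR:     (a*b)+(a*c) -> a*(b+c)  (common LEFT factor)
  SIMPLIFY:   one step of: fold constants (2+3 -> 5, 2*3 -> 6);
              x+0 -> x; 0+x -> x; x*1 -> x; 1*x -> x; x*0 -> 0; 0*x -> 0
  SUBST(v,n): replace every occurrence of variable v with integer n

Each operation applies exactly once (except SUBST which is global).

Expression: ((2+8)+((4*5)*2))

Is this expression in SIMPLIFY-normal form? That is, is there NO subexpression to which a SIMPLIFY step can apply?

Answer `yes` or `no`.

Answer: no

Derivation:
Expression: ((2+8)+((4*5)*2))
Scanning for simplifiable subexpressions (pre-order)...
  at root: ((2+8)+((4*5)*2)) (not simplifiable)
  at L: (2+8) (SIMPLIFIABLE)
  at R: ((4*5)*2) (not simplifiable)
  at RL: (4*5) (SIMPLIFIABLE)
Found simplifiable subexpr at path L: (2+8)
One SIMPLIFY step would give: (10+((4*5)*2))
-> NOT in normal form.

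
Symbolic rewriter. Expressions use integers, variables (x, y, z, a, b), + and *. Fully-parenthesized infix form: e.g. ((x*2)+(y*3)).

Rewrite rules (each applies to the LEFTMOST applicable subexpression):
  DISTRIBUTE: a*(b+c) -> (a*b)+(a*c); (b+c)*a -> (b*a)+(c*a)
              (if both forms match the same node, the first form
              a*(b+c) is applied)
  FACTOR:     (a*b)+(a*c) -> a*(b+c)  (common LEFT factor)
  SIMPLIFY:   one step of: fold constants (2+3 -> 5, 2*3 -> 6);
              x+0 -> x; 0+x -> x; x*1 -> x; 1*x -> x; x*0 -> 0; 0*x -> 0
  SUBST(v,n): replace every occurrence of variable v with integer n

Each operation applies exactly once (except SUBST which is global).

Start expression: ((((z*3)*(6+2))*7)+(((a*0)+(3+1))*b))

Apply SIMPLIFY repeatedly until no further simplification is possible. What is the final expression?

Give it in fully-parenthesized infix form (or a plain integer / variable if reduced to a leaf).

Answer: ((((z*3)*8)*7)+(4*b))

Derivation:
Start: ((((z*3)*(6+2))*7)+(((a*0)+(3+1))*b))
Step 1: at LLR: (6+2) -> 8; overall: ((((z*3)*(6+2))*7)+(((a*0)+(3+1))*b)) -> ((((z*3)*8)*7)+(((a*0)+(3+1))*b))
Step 2: at RLL: (a*0) -> 0; overall: ((((z*3)*8)*7)+(((a*0)+(3+1))*b)) -> ((((z*3)*8)*7)+((0+(3+1))*b))
Step 3: at RL: (0+(3+1)) -> (3+1); overall: ((((z*3)*8)*7)+((0+(3+1))*b)) -> ((((z*3)*8)*7)+((3+1)*b))
Step 4: at RL: (3+1) -> 4; overall: ((((z*3)*8)*7)+((3+1)*b)) -> ((((z*3)*8)*7)+(4*b))
Fixed point: ((((z*3)*8)*7)+(4*b))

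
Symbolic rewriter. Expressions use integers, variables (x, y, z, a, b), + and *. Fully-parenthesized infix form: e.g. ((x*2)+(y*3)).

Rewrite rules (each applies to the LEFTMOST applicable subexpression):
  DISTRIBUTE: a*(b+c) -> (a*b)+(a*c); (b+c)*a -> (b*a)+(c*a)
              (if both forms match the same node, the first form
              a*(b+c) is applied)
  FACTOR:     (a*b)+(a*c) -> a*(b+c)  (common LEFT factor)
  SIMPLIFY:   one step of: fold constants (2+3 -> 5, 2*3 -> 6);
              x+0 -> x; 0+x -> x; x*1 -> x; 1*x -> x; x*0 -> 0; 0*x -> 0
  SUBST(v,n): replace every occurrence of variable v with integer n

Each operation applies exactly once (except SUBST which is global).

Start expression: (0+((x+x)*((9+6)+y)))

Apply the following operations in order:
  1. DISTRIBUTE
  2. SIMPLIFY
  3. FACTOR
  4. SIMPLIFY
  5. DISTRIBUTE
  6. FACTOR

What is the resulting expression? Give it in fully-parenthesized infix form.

Answer: ((x+x)*(15+y))

Derivation:
Start: (0+((x+x)*((9+6)+y)))
Apply DISTRIBUTE at R (target: ((x+x)*((9+6)+y))): (0+((x+x)*((9+6)+y))) -> (0+(((x+x)*(9+6))+((x+x)*y)))
Apply SIMPLIFY at root (target: (0+(((x+x)*(9+6))+((x+x)*y)))): (0+(((x+x)*(9+6))+((x+x)*y))) -> (((x+x)*(9+6))+((x+x)*y))
Apply FACTOR at root (target: (((x+x)*(9+6))+((x+x)*y))): (((x+x)*(9+6))+((x+x)*y)) -> ((x+x)*((9+6)+y))
Apply SIMPLIFY at RL (target: (9+6)): ((x+x)*((9+6)+y)) -> ((x+x)*(15+y))
Apply DISTRIBUTE at root (target: ((x+x)*(15+y))): ((x+x)*(15+y)) -> (((x+x)*15)+((x+x)*y))
Apply FACTOR at root (target: (((x+x)*15)+((x+x)*y))): (((x+x)*15)+((x+x)*y)) -> ((x+x)*(15+y))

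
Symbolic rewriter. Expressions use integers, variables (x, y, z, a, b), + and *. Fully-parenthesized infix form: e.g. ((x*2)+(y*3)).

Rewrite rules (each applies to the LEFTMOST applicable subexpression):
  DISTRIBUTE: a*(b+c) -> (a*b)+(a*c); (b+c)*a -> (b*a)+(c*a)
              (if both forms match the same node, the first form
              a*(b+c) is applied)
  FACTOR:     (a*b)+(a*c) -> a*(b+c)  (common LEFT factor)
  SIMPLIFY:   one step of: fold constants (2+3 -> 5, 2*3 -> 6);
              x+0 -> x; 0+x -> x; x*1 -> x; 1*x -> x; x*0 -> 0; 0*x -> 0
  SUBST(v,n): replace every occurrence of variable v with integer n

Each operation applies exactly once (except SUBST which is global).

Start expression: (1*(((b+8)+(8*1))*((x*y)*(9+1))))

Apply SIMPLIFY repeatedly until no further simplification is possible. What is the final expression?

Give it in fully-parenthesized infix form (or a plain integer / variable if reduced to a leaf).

Answer: (((b+8)+8)*((x*y)*10))

Derivation:
Start: (1*(((b+8)+(8*1))*((x*y)*(9+1))))
Step 1: at root: (1*(((b+8)+(8*1))*((x*y)*(9+1)))) -> (((b+8)+(8*1))*((x*y)*(9+1))); overall: (1*(((b+8)+(8*1))*((x*y)*(9+1)))) -> (((b+8)+(8*1))*((x*y)*(9+1)))
Step 2: at LR: (8*1) -> 8; overall: (((b+8)+(8*1))*((x*y)*(9+1))) -> (((b+8)+8)*((x*y)*(9+1)))
Step 3: at RR: (9+1) -> 10; overall: (((b+8)+8)*((x*y)*(9+1))) -> (((b+8)+8)*((x*y)*10))
Fixed point: (((b+8)+8)*((x*y)*10))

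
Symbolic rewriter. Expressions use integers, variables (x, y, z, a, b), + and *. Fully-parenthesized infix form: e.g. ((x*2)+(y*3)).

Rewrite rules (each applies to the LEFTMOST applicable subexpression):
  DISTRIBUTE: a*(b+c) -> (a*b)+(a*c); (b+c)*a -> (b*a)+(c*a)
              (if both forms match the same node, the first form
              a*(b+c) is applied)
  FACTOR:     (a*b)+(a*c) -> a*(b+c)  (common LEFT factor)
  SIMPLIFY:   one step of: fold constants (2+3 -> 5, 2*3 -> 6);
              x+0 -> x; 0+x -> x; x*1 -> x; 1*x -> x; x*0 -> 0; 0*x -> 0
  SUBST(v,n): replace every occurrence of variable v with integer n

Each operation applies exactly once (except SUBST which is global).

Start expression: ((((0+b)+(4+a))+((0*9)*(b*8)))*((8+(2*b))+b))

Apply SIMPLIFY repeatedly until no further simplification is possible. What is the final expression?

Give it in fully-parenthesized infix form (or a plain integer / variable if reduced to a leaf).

Start: ((((0+b)+(4+a))+((0*9)*(b*8)))*((8+(2*b))+b))
Step 1: at LLL: (0+b) -> b; overall: ((((0+b)+(4+a))+((0*9)*(b*8)))*((8+(2*b))+b)) -> (((b+(4+a))+((0*9)*(b*8)))*((8+(2*b))+b))
Step 2: at LRL: (0*9) -> 0; overall: (((b+(4+a))+((0*9)*(b*8)))*((8+(2*b))+b)) -> (((b+(4+a))+(0*(b*8)))*((8+(2*b))+b))
Step 3: at LR: (0*(b*8)) -> 0; overall: (((b+(4+a))+(0*(b*8)))*((8+(2*b))+b)) -> (((b+(4+a))+0)*((8+(2*b))+b))
Step 4: at L: ((b+(4+a))+0) -> (b+(4+a)); overall: (((b+(4+a))+0)*((8+(2*b))+b)) -> ((b+(4+a))*((8+(2*b))+b))
Fixed point: ((b+(4+a))*((8+(2*b))+b))

Answer: ((b+(4+a))*((8+(2*b))+b))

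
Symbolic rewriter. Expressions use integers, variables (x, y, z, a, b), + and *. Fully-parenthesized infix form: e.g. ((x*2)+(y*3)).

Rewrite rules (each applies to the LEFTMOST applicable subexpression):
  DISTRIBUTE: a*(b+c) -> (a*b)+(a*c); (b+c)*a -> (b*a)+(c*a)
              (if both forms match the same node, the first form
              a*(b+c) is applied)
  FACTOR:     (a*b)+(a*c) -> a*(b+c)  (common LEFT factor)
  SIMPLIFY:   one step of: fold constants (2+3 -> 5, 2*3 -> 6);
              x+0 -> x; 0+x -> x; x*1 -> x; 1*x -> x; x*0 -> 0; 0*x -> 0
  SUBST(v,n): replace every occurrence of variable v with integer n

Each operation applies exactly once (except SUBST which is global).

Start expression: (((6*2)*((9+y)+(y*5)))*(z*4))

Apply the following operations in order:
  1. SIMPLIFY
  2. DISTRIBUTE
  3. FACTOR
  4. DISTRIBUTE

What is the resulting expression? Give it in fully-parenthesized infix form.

Answer: (((12*(9+y))+(12*(y*5)))*(z*4))

Derivation:
Start: (((6*2)*((9+y)+(y*5)))*(z*4))
Apply SIMPLIFY at LL (target: (6*2)): (((6*2)*((9+y)+(y*5)))*(z*4)) -> ((12*((9+y)+(y*5)))*(z*4))
Apply DISTRIBUTE at L (target: (12*((9+y)+(y*5)))): ((12*((9+y)+(y*5)))*(z*4)) -> (((12*(9+y))+(12*(y*5)))*(z*4))
Apply FACTOR at L (target: ((12*(9+y))+(12*(y*5)))): (((12*(9+y))+(12*(y*5)))*(z*4)) -> ((12*((9+y)+(y*5)))*(z*4))
Apply DISTRIBUTE at L (target: (12*((9+y)+(y*5)))): ((12*((9+y)+(y*5)))*(z*4)) -> (((12*(9+y))+(12*(y*5)))*(z*4))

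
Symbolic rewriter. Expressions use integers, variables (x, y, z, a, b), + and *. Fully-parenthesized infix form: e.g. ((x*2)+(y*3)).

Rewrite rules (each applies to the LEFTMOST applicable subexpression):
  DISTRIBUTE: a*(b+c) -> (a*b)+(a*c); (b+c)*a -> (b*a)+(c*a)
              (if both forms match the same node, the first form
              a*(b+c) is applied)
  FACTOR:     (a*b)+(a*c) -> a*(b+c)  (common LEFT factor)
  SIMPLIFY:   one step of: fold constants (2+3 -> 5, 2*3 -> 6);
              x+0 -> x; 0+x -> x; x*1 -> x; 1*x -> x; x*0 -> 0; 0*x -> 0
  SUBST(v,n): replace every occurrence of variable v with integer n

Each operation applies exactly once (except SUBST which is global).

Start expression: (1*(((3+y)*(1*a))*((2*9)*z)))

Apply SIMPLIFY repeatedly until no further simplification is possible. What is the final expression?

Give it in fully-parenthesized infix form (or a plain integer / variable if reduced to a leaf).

Start: (1*(((3+y)*(1*a))*((2*9)*z)))
Step 1: at root: (1*(((3+y)*(1*a))*((2*9)*z))) -> (((3+y)*(1*a))*((2*9)*z)); overall: (1*(((3+y)*(1*a))*((2*9)*z))) -> (((3+y)*(1*a))*((2*9)*z))
Step 2: at LR: (1*a) -> a; overall: (((3+y)*(1*a))*((2*9)*z)) -> (((3+y)*a)*((2*9)*z))
Step 3: at RL: (2*9) -> 18; overall: (((3+y)*a)*((2*9)*z)) -> (((3+y)*a)*(18*z))
Fixed point: (((3+y)*a)*(18*z))

Answer: (((3+y)*a)*(18*z))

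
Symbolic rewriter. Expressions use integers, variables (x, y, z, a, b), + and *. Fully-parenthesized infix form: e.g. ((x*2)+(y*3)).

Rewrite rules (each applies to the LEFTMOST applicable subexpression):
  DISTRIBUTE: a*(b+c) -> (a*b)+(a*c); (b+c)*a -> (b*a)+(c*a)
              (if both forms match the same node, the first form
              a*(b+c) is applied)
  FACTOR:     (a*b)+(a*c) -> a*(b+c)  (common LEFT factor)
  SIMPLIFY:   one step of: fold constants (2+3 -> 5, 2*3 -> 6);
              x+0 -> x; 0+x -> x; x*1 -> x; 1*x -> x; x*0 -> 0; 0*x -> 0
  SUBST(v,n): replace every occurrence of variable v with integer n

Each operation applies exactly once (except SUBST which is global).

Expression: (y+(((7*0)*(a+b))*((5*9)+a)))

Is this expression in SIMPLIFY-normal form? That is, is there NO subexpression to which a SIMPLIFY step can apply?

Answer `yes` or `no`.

Answer: no

Derivation:
Expression: (y+(((7*0)*(a+b))*((5*9)+a)))
Scanning for simplifiable subexpressions (pre-order)...
  at root: (y+(((7*0)*(a+b))*((5*9)+a))) (not simplifiable)
  at R: (((7*0)*(a+b))*((5*9)+a)) (not simplifiable)
  at RL: ((7*0)*(a+b)) (not simplifiable)
  at RLL: (7*0) (SIMPLIFIABLE)
  at RLR: (a+b) (not simplifiable)
  at RR: ((5*9)+a) (not simplifiable)
  at RRL: (5*9) (SIMPLIFIABLE)
Found simplifiable subexpr at path RLL: (7*0)
One SIMPLIFY step would give: (y+((0*(a+b))*((5*9)+a)))
-> NOT in normal form.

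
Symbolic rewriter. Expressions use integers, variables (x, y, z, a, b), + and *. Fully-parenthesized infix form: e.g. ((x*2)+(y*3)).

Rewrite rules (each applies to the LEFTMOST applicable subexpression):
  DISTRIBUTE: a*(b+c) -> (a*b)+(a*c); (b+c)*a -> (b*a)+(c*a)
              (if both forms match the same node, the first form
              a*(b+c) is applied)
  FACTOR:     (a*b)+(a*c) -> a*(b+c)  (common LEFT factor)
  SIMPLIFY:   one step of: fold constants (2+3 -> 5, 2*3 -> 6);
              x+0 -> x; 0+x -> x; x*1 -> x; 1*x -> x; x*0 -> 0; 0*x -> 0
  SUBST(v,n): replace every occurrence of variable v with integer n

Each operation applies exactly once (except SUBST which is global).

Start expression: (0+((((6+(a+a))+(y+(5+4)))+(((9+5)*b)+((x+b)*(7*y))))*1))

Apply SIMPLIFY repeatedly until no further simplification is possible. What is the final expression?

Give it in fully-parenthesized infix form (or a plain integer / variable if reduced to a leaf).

Answer: (((6+(a+a))+(y+9))+((14*b)+((x+b)*(7*y))))

Derivation:
Start: (0+((((6+(a+a))+(y+(5+4)))+(((9+5)*b)+((x+b)*(7*y))))*1))
Step 1: at root: (0+((((6+(a+a))+(y+(5+4)))+(((9+5)*b)+((x+b)*(7*y))))*1)) -> ((((6+(a+a))+(y+(5+4)))+(((9+5)*b)+((x+b)*(7*y))))*1); overall: (0+((((6+(a+a))+(y+(5+4)))+(((9+5)*b)+((x+b)*(7*y))))*1)) -> ((((6+(a+a))+(y+(5+4)))+(((9+5)*b)+((x+b)*(7*y))))*1)
Step 2: at root: ((((6+(a+a))+(y+(5+4)))+(((9+5)*b)+((x+b)*(7*y))))*1) -> (((6+(a+a))+(y+(5+4)))+(((9+5)*b)+((x+b)*(7*y)))); overall: ((((6+(a+a))+(y+(5+4)))+(((9+5)*b)+((x+b)*(7*y))))*1) -> (((6+(a+a))+(y+(5+4)))+(((9+5)*b)+((x+b)*(7*y))))
Step 3: at LRR: (5+4) -> 9; overall: (((6+(a+a))+(y+(5+4)))+(((9+5)*b)+((x+b)*(7*y)))) -> (((6+(a+a))+(y+9))+(((9+5)*b)+((x+b)*(7*y))))
Step 4: at RLL: (9+5) -> 14; overall: (((6+(a+a))+(y+9))+(((9+5)*b)+((x+b)*(7*y)))) -> (((6+(a+a))+(y+9))+((14*b)+((x+b)*(7*y))))
Fixed point: (((6+(a+a))+(y+9))+((14*b)+((x+b)*(7*y))))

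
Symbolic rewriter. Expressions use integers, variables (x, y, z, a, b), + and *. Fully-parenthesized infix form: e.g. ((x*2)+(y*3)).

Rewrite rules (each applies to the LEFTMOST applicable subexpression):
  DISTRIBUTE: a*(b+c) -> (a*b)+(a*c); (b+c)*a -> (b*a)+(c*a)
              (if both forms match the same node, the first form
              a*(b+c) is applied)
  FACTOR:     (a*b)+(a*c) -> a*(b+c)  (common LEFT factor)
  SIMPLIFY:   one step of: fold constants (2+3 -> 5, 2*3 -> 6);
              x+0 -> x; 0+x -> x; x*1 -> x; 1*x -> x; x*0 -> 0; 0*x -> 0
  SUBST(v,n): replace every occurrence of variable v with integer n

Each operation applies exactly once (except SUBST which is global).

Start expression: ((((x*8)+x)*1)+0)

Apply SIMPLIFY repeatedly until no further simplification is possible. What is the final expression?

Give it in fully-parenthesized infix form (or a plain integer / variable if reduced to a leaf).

Start: ((((x*8)+x)*1)+0)
Step 1: at root: ((((x*8)+x)*1)+0) -> (((x*8)+x)*1); overall: ((((x*8)+x)*1)+0) -> (((x*8)+x)*1)
Step 2: at root: (((x*8)+x)*1) -> ((x*8)+x); overall: (((x*8)+x)*1) -> ((x*8)+x)
Fixed point: ((x*8)+x)

Answer: ((x*8)+x)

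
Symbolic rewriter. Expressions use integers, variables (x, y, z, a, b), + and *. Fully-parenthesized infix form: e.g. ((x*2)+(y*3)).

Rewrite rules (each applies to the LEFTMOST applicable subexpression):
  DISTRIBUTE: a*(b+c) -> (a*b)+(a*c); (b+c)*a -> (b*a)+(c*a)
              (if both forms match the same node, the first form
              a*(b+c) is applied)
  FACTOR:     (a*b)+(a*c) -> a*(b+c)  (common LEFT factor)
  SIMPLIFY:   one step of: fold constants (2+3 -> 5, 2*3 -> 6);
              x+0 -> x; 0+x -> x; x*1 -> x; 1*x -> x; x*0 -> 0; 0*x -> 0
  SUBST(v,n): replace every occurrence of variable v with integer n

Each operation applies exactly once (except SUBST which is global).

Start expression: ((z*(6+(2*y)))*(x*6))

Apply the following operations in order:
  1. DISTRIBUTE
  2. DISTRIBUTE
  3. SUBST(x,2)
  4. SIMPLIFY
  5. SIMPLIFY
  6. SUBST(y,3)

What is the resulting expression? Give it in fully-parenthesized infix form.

Answer: (((z*6)*12)+((z*(2*3))*12))

Derivation:
Start: ((z*(6+(2*y)))*(x*6))
Apply DISTRIBUTE at L (target: (z*(6+(2*y)))): ((z*(6+(2*y)))*(x*6)) -> (((z*6)+(z*(2*y)))*(x*6))
Apply DISTRIBUTE at root (target: (((z*6)+(z*(2*y)))*(x*6))): (((z*6)+(z*(2*y)))*(x*6)) -> (((z*6)*(x*6))+((z*(2*y))*(x*6)))
Apply SUBST(x,2): (((z*6)*(x*6))+((z*(2*y))*(x*6))) -> (((z*6)*(2*6))+((z*(2*y))*(2*6)))
Apply SIMPLIFY at LR (target: (2*6)): (((z*6)*(2*6))+((z*(2*y))*(2*6))) -> (((z*6)*12)+((z*(2*y))*(2*6)))
Apply SIMPLIFY at RR (target: (2*6)): (((z*6)*12)+((z*(2*y))*(2*6))) -> (((z*6)*12)+((z*(2*y))*12))
Apply SUBST(y,3): (((z*6)*12)+((z*(2*y))*12)) -> (((z*6)*12)+((z*(2*3))*12))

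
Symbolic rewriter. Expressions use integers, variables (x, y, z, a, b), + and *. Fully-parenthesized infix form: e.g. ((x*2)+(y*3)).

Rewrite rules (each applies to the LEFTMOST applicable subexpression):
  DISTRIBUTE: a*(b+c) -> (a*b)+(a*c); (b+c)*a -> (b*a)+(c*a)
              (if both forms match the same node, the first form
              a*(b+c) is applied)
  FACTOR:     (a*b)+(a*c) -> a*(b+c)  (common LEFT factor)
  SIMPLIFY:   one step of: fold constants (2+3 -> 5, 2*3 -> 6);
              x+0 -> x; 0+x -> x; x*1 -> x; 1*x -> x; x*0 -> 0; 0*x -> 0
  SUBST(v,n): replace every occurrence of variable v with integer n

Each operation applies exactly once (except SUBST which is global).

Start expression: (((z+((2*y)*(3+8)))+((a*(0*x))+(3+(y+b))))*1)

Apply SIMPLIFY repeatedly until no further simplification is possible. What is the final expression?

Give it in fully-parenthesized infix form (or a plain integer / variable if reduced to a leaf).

Start: (((z+((2*y)*(3+8)))+((a*(0*x))+(3+(y+b))))*1)
Step 1: at root: (((z+((2*y)*(3+8)))+((a*(0*x))+(3+(y+b))))*1) -> ((z+((2*y)*(3+8)))+((a*(0*x))+(3+(y+b)))); overall: (((z+((2*y)*(3+8)))+((a*(0*x))+(3+(y+b))))*1) -> ((z+((2*y)*(3+8)))+((a*(0*x))+(3+(y+b))))
Step 2: at LRR: (3+8) -> 11; overall: ((z+((2*y)*(3+8)))+((a*(0*x))+(3+(y+b)))) -> ((z+((2*y)*11))+((a*(0*x))+(3+(y+b))))
Step 3: at RLR: (0*x) -> 0; overall: ((z+((2*y)*11))+((a*(0*x))+(3+(y+b)))) -> ((z+((2*y)*11))+((a*0)+(3+(y+b))))
Step 4: at RL: (a*0) -> 0; overall: ((z+((2*y)*11))+((a*0)+(3+(y+b)))) -> ((z+((2*y)*11))+(0+(3+(y+b))))
Step 5: at R: (0+(3+(y+b))) -> (3+(y+b)); overall: ((z+((2*y)*11))+(0+(3+(y+b)))) -> ((z+((2*y)*11))+(3+(y+b)))
Fixed point: ((z+((2*y)*11))+(3+(y+b)))

Answer: ((z+((2*y)*11))+(3+(y+b)))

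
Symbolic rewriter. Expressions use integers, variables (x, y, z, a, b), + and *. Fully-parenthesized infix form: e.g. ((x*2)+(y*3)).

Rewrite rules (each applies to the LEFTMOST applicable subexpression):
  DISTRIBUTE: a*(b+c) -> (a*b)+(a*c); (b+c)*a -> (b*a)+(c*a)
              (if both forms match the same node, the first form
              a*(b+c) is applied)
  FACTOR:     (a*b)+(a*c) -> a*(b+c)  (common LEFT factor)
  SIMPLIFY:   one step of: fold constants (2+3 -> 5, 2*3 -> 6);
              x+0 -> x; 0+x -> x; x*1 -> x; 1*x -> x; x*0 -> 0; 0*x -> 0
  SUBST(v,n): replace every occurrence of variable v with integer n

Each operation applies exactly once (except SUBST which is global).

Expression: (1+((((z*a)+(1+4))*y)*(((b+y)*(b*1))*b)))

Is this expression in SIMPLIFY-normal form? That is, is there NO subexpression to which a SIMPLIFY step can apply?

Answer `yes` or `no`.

Answer: no

Derivation:
Expression: (1+((((z*a)+(1+4))*y)*(((b+y)*(b*1))*b)))
Scanning for simplifiable subexpressions (pre-order)...
  at root: (1+((((z*a)+(1+4))*y)*(((b+y)*(b*1))*b))) (not simplifiable)
  at R: ((((z*a)+(1+4))*y)*(((b+y)*(b*1))*b)) (not simplifiable)
  at RL: (((z*a)+(1+4))*y) (not simplifiable)
  at RLL: ((z*a)+(1+4)) (not simplifiable)
  at RLLL: (z*a) (not simplifiable)
  at RLLR: (1+4) (SIMPLIFIABLE)
  at RR: (((b+y)*(b*1))*b) (not simplifiable)
  at RRL: ((b+y)*(b*1)) (not simplifiable)
  at RRLL: (b+y) (not simplifiable)
  at RRLR: (b*1) (SIMPLIFIABLE)
Found simplifiable subexpr at path RLLR: (1+4)
One SIMPLIFY step would give: (1+((((z*a)+5)*y)*(((b+y)*(b*1))*b)))
-> NOT in normal form.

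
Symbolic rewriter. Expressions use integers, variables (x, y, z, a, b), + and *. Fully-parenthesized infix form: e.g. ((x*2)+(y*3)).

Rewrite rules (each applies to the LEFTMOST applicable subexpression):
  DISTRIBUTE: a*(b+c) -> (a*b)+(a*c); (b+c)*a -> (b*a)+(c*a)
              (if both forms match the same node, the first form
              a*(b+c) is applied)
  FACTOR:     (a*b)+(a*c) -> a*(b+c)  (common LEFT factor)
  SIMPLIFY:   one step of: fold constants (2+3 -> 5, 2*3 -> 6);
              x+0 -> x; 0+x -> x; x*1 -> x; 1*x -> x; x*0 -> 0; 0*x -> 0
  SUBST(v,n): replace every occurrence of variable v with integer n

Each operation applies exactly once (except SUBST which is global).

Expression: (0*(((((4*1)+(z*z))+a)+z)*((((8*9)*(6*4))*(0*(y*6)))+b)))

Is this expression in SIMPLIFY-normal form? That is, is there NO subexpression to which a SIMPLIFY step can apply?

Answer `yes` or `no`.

Answer: no

Derivation:
Expression: (0*(((((4*1)+(z*z))+a)+z)*((((8*9)*(6*4))*(0*(y*6)))+b)))
Scanning for simplifiable subexpressions (pre-order)...
  at root: (0*(((((4*1)+(z*z))+a)+z)*((((8*9)*(6*4))*(0*(y*6)))+b))) (SIMPLIFIABLE)
  at R: (((((4*1)+(z*z))+a)+z)*((((8*9)*(6*4))*(0*(y*6)))+b)) (not simplifiable)
  at RL: ((((4*1)+(z*z))+a)+z) (not simplifiable)
  at RLL: (((4*1)+(z*z))+a) (not simplifiable)
  at RLLL: ((4*1)+(z*z)) (not simplifiable)
  at RLLLL: (4*1) (SIMPLIFIABLE)
  at RLLLR: (z*z) (not simplifiable)
  at RR: ((((8*9)*(6*4))*(0*(y*6)))+b) (not simplifiable)
  at RRL: (((8*9)*(6*4))*(0*(y*6))) (not simplifiable)
  at RRLL: ((8*9)*(6*4)) (not simplifiable)
  at RRLLL: (8*9) (SIMPLIFIABLE)
  at RRLLR: (6*4) (SIMPLIFIABLE)
  at RRLR: (0*(y*6)) (SIMPLIFIABLE)
  at RRLRR: (y*6) (not simplifiable)
Found simplifiable subexpr at path root: (0*(((((4*1)+(z*z))+a)+z)*((((8*9)*(6*4))*(0*(y*6)))+b)))
One SIMPLIFY step would give: 0
-> NOT in normal form.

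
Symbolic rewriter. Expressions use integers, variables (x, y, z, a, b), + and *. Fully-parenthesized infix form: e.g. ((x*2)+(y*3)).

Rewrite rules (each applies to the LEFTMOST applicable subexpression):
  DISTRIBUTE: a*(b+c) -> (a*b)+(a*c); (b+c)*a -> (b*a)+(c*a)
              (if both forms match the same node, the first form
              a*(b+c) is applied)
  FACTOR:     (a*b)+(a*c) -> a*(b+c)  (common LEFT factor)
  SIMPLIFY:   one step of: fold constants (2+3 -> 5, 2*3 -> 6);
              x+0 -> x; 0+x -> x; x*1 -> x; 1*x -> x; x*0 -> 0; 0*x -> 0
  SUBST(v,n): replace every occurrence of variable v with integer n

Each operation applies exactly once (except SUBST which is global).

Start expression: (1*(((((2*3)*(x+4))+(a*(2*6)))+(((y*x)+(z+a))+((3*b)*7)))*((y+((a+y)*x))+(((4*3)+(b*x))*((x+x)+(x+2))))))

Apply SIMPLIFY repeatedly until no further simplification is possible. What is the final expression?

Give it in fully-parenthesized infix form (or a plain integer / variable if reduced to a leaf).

Start: (1*(((((2*3)*(x+4))+(a*(2*6)))+(((y*x)+(z+a))+((3*b)*7)))*((y+((a+y)*x))+(((4*3)+(b*x))*((x+x)+(x+2))))))
Step 1: at root: (1*(((((2*3)*(x+4))+(a*(2*6)))+(((y*x)+(z+a))+((3*b)*7)))*((y+((a+y)*x))+(((4*3)+(b*x))*((x+x)+(x+2)))))) -> (((((2*3)*(x+4))+(a*(2*6)))+(((y*x)+(z+a))+((3*b)*7)))*((y+((a+y)*x))+(((4*3)+(b*x))*((x+x)+(x+2))))); overall: (1*(((((2*3)*(x+4))+(a*(2*6)))+(((y*x)+(z+a))+((3*b)*7)))*((y+((a+y)*x))+(((4*3)+(b*x))*((x+x)+(x+2)))))) -> (((((2*3)*(x+4))+(a*(2*6)))+(((y*x)+(z+a))+((3*b)*7)))*((y+((a+y)*x))+(((4*3)+(b*x))*((x+x)+(x+2)))))
Step 2: at LLLL: (2*3) -> 6; overall: (((((2*3)*(x+4))+(a*(2*6)))+(((y*x)+(z+a))+((3*b)*7)))*((y+((a+y)*x))+(((4*3)+(b*x))*((x+x)+(x+2))))) -> ((((6*(x+4))+(a*(2*6)))+(((y*x)+(z+a))+((3*b)*7)))*((y+((a+y)*x))+(((4*3)+(b*x))*((x+x)+(x+2)))))
Step 3: at LLRR: (2*6) -> 12; overall: ((((6*(x+4))+(a*(2*6)))+(((y*x)+(z+a))+((3*b)*7)))*((y+((a+y)*x))+(((4*3)+(b*x))*((x+x)+(x+2))))) -> ((((6*(x+4))+(a*12))+(((y*x)+(z+a))+((3*b)*7)))*((y+((a+y)*x))+(((4*3)+(b*x))*((x+x)+(x+2)))))
Step 4: at RRLL: (4*3) -> 12; overall: ((((6*(x+4))+(a*12))+(((y*x)+(z+a))+((3*b)*7)))*((y+((a+y)*x))+(((4*3)+(b*x))*((x+x)+(x+2))))) -> ((((6*(x+4))+(a*12))+(((y*x)+(z+a))+((3*b)*7)))*((y+((a+y)*x))+((12+(b*x))*((x+x)+(x+2)))))
Fixed point: ((((6*(x+4))+(a*12))+(((y*x)+(z+a))+((3*b)*7)))*((y+((a+y)*x))+((12+(b*x))*((x+x)+(x+2)))))

Answer: ((((6*(x+4))+(a*12))+(((y*x)+(z+a))+((3*b)*7)))*((y+((a+y)*x))+((12+(b*x))*((x+x)+(x+2)))))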